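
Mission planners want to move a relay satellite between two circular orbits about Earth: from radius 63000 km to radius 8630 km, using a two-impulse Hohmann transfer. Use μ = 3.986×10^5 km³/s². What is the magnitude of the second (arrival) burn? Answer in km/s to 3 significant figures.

Semi-major axis of the transfer orbit: a_t = (63000 + 8630)/2 = 35815 km.
On the circular orbit at r = 8630 km, v_c = √(μ/r) = 6.796 km/s.
Transfer-orbit speed at the same r (vis-viva, a = a_t): v_t = √[μ(2/r − 1/a_t)] = 9.014 km/s.
Δv₂ = |v_t − v_c| = |9.014 − 6.796| = 2.218 km/s.

Δv₂ = 2.22 km/s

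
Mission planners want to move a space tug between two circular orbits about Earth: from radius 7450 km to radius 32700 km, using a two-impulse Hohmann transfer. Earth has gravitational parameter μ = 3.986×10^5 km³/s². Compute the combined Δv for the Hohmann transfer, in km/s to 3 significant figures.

The Hohmann ellipse has a_t = (r₁ + r₂)/2 = 20075 km.
At r₁ the circular-orbit speed is v₁ = √(μ/r₁) = 7.3146 km/s.
Transfer-orbit speed at r₁ (vis-viva): v_p = √[μ(2/r₁ − 1/a_t)] = 9.3355 km/s.
First burn Δv₁ = |v_p − v₁| = 2.021 km/s.
Circular speed at r₂: v₂ = √(μ/r₂) = 3.491 km/s.
Transfer-orbit speed at r₂: v_a = √[μ(2/r₂ − 1/a_t)] = 2.127 km/s.
Second burn Δv₂ = |v₂ − v_a| = 1.364 km/s.
Total Δv = Δv₁ + Δv₂ = 3.385 km/s.

Δv = 3.39 km/s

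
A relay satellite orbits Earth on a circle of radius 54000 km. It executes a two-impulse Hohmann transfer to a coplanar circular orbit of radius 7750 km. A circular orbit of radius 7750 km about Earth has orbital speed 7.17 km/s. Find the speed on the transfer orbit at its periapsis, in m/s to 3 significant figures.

From the circular-orbit relation v² = μ/r at r = 7750 km: μ = v²r = (7.17)² × 7750 = 3.98419×10^5 km³/s².
The Hohmann ellipse has a_t = (r₁ + r₂)/2 = 30875 km.
The periapsis of the transfer ellipse is at r = 7750 km.
Vis-viva: v = √[μ(2/r − 1/a_t)] = √[3.98419×10^5 × (2/7750 − 1/30875)] = 9.482 km/s.

v = 9480 m/s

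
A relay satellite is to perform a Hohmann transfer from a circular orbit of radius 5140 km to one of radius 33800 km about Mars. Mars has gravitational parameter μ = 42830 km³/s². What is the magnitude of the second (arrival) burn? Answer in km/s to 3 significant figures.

The Hohmann ellipse has a_t = (r₁ + r₂)/2 = 19470 km.
On the circular orbit at r = 33800 km, v_c = √(μ/r) = 1.1257 km/s.
Vis-viva on the transfer ellipse at r = 33800 km gives v_t = √[μ(2/r − 1/a_t)] = 0.57838 km/s.
Δv₂ = |v_t − v_c| = |0.57838 − 1.1257| = 0.5473 km/s.

Δv₂ = 0.547 km/s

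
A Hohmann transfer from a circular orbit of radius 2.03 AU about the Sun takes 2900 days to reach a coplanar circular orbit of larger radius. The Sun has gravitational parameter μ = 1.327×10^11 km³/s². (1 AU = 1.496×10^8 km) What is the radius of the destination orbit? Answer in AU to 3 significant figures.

In km: r₁ = 2.03 × 1.496×10^8 = 3.03688×10^8 km.
Transfer time t = 2900 days = 2.5056×10^8 s, and t = π√(a_t³/μ).
So a_t = (μ t²/π²)^(1/3) = (1.327×10^11 × (2.5056×10^8)² / π²)^(1/3) = 9.4507×10^8 km.
Since a_t = (r₁ + r₂)/2, r₂ = 2a_t − r₁ = 2×9.4507×10^8 − 3.03688×10^8 = 1.586452×10^9 km.
In AU: r₂ = 1.586452×10^9 / 1.496×10^8 = 10.6 AU.

r₂ = 10.6 AU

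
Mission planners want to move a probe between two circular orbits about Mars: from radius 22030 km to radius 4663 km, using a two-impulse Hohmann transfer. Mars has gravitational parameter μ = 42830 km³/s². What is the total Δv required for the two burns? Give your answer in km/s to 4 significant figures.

Δv = 1.433 km/s

Transfer-ellipse semi-major axis a_t = (r₁ + r₂)/2 = (22030 + 4663)/2 = 13346.5 km.
At r₁ the circular-orbit speed is v₁ = √(μ/r₁) = 1.39433 km/s.
On the transfer ellipse at r₁, v² = μ(2/r − 1/a) gives v_a = √[μ(2/r₁ − 1/a_t)] = 0.824168 km/s.
First burn Δv₁ = |v_a − v₁| = 0.5702 km/s.
At r₂, v₂ = √(μ/r₂) = 3.031 km/s.
Transfer-orbit speed at r₂: v_p = √[μ(2/r₂ − 1/a_t)] = 3.894 km/s.
Second burn Δv₂ = |v₂ − v_p| = 0.8630 km/s.
Total Δv = Δv₁ + Δv₂ = 1.433 km/s.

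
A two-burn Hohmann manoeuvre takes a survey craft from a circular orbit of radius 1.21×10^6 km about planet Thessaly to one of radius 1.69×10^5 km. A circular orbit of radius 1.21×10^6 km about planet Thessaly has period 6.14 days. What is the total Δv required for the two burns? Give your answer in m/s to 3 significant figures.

From Kepler's third law T² = 4π²r³/μ at r = 1.21×10^6 km, T = 6.14 days = 6.14 × 86400 s = 5.30496×10^5 s: μ = 4π²r³/T² = 2.48514×10^8 km³/s².
The Hohmann ellipse has a_t = (r₁ + r₂)/2 = 6.895×10^5 km.
Circular speed at r₁: v₁ = √(μ/r₁) = √(2.48514×10^8/1.210×10^6) = 14.331 km/s.
On the transfer ellipse at r₁, vis-viva equation gives v_a = √[μ(2/r₁ − 1/a_t)] = 7.0951 km/s.
First burn Δv₁ = |v_a − v₁| = 7.236 km/s.
Circular speed at r₂: v₂ = √(μ/r₂) = 38.35 km/s.
Transfer-orbit speed at r₂: v_p = √[μ(2/r₂ − 1/a_t)] = 50.80 km/s.
Second burn Δv₂ = |v₂ − v_p| = 12.45 km/s.
Δv = Δv₁ + Δv₂ = 7.236 + 12.45 = 19.69 km/s.

Δv = 19700 m/s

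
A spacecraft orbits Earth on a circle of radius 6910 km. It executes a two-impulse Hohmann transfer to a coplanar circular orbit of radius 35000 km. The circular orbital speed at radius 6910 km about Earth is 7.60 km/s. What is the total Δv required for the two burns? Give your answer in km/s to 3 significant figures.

Δv = 3.66 km/s

From the circular-orbit relation v² = μ/r at r = 6910 km: μ = v²r = (7.60)² × 6910 = 3.99122×10^5 km³/s².
Semi-major axis of the transfer orbit: a_t = (6910 + 35000)/2 = 20955 km.
At r₁ the circular-orbit speed is v₁ = √(μ/r₁) = 7.600 km/s.
Transfer-orbit speed at r₁ (vis-viva equation): v_p = √[μ(2/r₁ − 1/a_t)] = 9.822 km/s.
First burn Δv₁ = |v_p − v₁| = 2.222 km/s.
Circular speed at r₂: v₂ = √(μ/r₂) = 3.377 km/s.
Transfer-orbit speed at r₂: v_a = √[μ(2/r₂ − 1/a_t)] = 1.939 km/s.
Second burn Δv₂ = |v₂ − v_a| = 1.438 km/s.
Total Δv = Δv₁ + Δv₂ = 3.660 km/s.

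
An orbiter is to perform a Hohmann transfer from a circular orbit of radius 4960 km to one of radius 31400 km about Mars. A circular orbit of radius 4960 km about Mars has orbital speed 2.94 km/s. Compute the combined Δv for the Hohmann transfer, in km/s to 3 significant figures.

Δv = 1.48 km/s

From the circular-orbit relation v² = μ/r at r = 4960 km: μ = v²r = (2.94)² × 4960 = 42872.3 km³/s².
Transfer-ellipse semi-major axis a_t = (r₁ + r₂)/2 = (4960 + 31400)/2 = 18180 km.
Circular speed at r₁: v₁ = √(μ/r₁) = √(42872.3/4960) = 2.9400 km/s.
Transfer-orbit speed at r₁ (vis-viva equation): v_p = √[μ(2/r₁ − 1/a_t)] = 3.8638 km/s.
First burn Δv₁ = |v_p − v₁| = 0.9238 km/s.
Circular speed at r₂: v₂ = √(μ/r₂) = 1.1685 km/s.
Transfer-orbit speed at r₂: v_a = √[μ(2/r₂ − 1/a_t)] = 0.61033 km/s.
Second burn Δv₂ = |v₂ − v_a| = 0.5582 km/s.
Total Δv = Δv₁ + Δv₂ = 1.482 km/s.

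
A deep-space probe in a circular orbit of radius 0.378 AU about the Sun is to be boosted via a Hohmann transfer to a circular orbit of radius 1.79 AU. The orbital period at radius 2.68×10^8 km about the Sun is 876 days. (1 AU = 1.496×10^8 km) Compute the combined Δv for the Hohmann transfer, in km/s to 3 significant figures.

From Kepler's third law T² = 4π²r³/μ at r = 2.68×10^8 km, T = 876 days = 876 × 86400 s = 7.56864×10^7 s: μ = 4π²r³/T² = 1.32656×10^11 km³/s².
In km: r₁ = 0.378 × 1.496×10^8 = 5.65488×10^7 km; r₂ = 1.79 × 1.496×10^8 = 2.67784×10^8 km.
Transfer-ellipse semi-major axis a_t = (r₁ + r₂)/2 = (5.65488×10^7 + 2.67784×10^8)/2 = 1.621664×10^8 km.
At r₁ the circular-orbit speed is v₁ = √(μ/r₁) = 48.43 km/s.
Transfer-orbit speed at r₁ (v² = μ(2/r − 1/a)): v_p = √[μ(2/r₁ − 1/a_t)] = 62.24 km/s.
First burn Δv₁ = |v_p − v₁| = 13.81 km/s.
Circular speed at r₂: v₂ = √(μ/r₂) = 22.257 km/s.
Transfer-orbit speed at r₂: v_a = √[μ(2/r₂ − 1/a_t)] = 13.143 km/s.
Second burn Δv₂ = |v₂ − v_a| = 9.114 km/s.
Δv = Δv₁ + Δv₂ = 13.81 + 9.114 = 22.92 km/s.

Δv = 22.9 km/s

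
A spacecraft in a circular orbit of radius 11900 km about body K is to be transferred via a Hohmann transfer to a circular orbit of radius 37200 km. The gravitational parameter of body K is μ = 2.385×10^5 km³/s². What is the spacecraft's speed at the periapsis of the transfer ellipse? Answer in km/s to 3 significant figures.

Semi-major axis of the transfer orbit: a_t = (11900 + 37200)/2 = 24550 km.
The periapsis of the transfer ellipse is at r = 11900 km.
Vis-viva: v = √[μ(2/r − 1/a_t)] = √[2.385×10^5 × (2/11900 − 1/24550)] = 5.511 km/s.

v = 5.51 km/s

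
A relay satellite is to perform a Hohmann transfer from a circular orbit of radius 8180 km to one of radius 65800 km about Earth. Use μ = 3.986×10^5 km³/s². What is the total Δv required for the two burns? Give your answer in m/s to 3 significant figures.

Transfer-ellipse semi-major axis a_t = (r₁ + r₂)/2 = (8180 + 65800)/2 = 36990 km.
Circular speed at r₁: v₁ = √(μ/r₁) = √(3.986×10^5/8180) = 6.9806 km/s.
On the transfer ellipse at r₁, vis-viva equation gives v_p = √[μ(2/r₁ − 1/a_t)] = 9.3103 km/s.
First burn Δv₁ = |v_p − v₁| = 2.330 km/s.
At r₂, v₂ = √(μ/r₂) = 2.461 km/s.
Transfer-orbit speed at r₂: v_a = √[μ(2/r₂ − 1/a_t)] = 1.157 km/s.
Second burn Δv₂ = |v₂ − v_a| = 1.304 km/s.
Δv = Δv₁ + Δv₂ = 2.330 + 1.304 = 3.634 km/s.

Δv = 3630 m/s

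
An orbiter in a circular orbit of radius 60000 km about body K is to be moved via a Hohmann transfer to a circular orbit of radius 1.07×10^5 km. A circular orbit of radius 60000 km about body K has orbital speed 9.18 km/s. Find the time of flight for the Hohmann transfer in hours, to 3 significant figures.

t = 9.36 hours

From the circular-orbit relation v² = μ/r at r = 60000 km: μ = v²r = (9.18)² × 60000 = 5.05634×10^6 km³/s².
The Hohmann ellipse has a_t = (r₁ + r₂)/2 = 83500 km.
By Kepler's third law the transfer-orbit period is T = 2π√(a_t³/μ), so t = T/2 = 33710 s.
Converting: 33710 s ÷ 3600 s/hour = 9.36 hours.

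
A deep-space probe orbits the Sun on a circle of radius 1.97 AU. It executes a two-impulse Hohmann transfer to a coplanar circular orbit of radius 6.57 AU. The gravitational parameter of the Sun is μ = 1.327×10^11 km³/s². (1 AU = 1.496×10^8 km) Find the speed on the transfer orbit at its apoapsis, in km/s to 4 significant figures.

v = 7.892 km/s

In km: r₁ = 1.97 × 1.496×10^8 = 2.94712×10^8 km; r₂ = 6.57 × 1.496×10^8 = 9.82872×10^8 km.
Transfer-ellipse semi-major axis a_t = (r₁ + r₂)/2 = (2.94712×10^8 + 9.82872×10^8)/2 = 6.38792×10^8 km.
The apoapsis of the transfer ellipse is at r = 9.82872×10^8 km.
Applying v² = μ(2/r − 1/a_t): v = 7.892 km/s.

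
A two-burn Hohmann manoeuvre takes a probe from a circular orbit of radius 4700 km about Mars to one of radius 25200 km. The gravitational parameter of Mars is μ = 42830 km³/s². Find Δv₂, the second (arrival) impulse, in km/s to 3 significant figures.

Transfer-ellipse semi-major axis a_t = (r₁ + r₂)/2 = (4700 + 25200)/2 = 14950 km.
Circular speed at r = 25200 km: v_c = √(μ/r) = 1.3037 km/s.
Transfer-orbit speed at the same r (vis-viva, a = a_t): v_t = √[μ(2/r − 1/a_t)] = 0.73097 km/s.
Δv₂ = |v_t − v_c| = |0.73097 − 1.3037| = 0.5727 km/s.

Δv₂ = 0.573 km/s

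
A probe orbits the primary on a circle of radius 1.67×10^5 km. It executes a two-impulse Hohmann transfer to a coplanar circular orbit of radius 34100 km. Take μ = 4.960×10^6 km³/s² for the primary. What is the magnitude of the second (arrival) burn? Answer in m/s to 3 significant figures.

Δv₂ = 3480 m/s

The Hohmann ellipse has a_t = (r₁ + r₂)/2 = 1.0055×10^5 km.
Circular speed at r = 34100 km: v_c = √(μ/r) = 12.0605 km/s.
Vis-viva on the transfer ellipse at r = 34100 km gives v_t = √[μ(2/r − 1/a_t)] = 15.5429 km/s.
Δv₂ = |v_t − v_c| = |15.5429 − 12.0605| = 3.482 km/s.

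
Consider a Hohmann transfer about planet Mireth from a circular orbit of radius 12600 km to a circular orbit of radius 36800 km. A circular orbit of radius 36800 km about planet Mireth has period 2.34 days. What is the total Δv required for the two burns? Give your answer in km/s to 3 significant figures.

From Kepler's third law T² = 4π²r³/μ at r = 36800 km, T = 2.34 days = 2.34 × 86400 s = 2.02176×10^5 s: μ = 4π²r³/T² = 48133.1 km³/s².
Semi-major axis of the transfer orbit: a_t = (12600 + 36800)/2 = 24700 km.
Circular speed at r₁: v₁ = √(μ/r₁) = √(48133.1/12600) = 1.9545 km/s.
On the transfer ellipse at r₁, v² = μ(2/r − 1/a) gives v_p = √[μ(2/r₁ − 1/a_t)] = 2.3857 km/s.
First burn Δv₁ = |v_p − v₁| = 0.4312 km/s.
At r₂, v₂ = √(μ/r₂) = 1.14366 km/s.
Transfer-orbit speed at r₂: v_a = √[μ(2/r₂ − 1/a_t)] = 0.816836 km/s.
Second burn Δv₂ = |v₂ − v_a| = 0.3268 km/s.
Δv = Δv₁ + Δv₂ = 0.4312 + 0.3268 = 0.7580 km/s.

Δv = 0.758 km/s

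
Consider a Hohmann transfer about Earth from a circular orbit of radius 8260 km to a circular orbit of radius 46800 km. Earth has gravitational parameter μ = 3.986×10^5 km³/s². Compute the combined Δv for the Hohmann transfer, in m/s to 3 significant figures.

The Hohmann ellipse has a_t = (r₁ + r₂)/2 = 27530 km.
At r₁ the circular-orbit speed is v₁ = √(μ/r₁) = 6.9467 km/s.
On the transfer ellipse at r₁, vis-viva gives v_p = √[μ(2/r₁ − 1/a_t)] = 9.0573 km/s.
First burn Δv₁ = |v_p − v₁| = 2.1106 km/s.
At r₂, v₂ = √(μ/r₂) = 2.9184 km/s.
Transfer-orbit speed at r₂: v_a = √[μ(2/r₂ − 1/a_t)] = 1.5986 km/s.
Second burn Δv₂ = |v₂ − v_a| = 1.3198 km/s.
Δv = Δv₁ + Δv₂ = 2.1106 + 1.3198 = 3.430 km/s.

Δv = 3430 m/s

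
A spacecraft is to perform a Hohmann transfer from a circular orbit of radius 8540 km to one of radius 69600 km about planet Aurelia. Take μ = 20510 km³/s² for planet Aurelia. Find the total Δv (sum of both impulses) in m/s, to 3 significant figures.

Δv = 808 m/s

Transfer-ellipse semi-major axis a_t = (r₁ + r₂)/2 = (8540 + 69600)/2 = 39070 km.
Circular speed at r₁: v₁ = √(μ/r₁) = √(20510/8540) = 1.54972 km/s.
On the transfer ellipse at r₁, vis-viva equation gives v_p = √[μ(2/r₁ − 1/a_t)] = 2.06841 km/s.
First burn Δv₁ = |v_p − v₁| = 0.51869 km/s.
Circular speed at r₂: v₂ = √(μ/r₂) = 0.54285 km/s.
Transfer-orbit speed at r₂: v_a = √[μ(2/r₂ − 1/a_t)] = 0.25380 km/s.
Second burn Δv₂ = |v₂ − v_a| = 0.28905 km/s.
Δv = Δv₁ + Δv₂ = 0.51869 + 0.28905 = 0.8077 km/s.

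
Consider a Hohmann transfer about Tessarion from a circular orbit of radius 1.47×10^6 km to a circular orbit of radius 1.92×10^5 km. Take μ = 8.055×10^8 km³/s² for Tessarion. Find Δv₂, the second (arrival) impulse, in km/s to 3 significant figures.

The Hohmann ellipse has a_t = (r₁ + r₂)/2 = 8.310×10^5 km.
On the circular orbit at r = 1.920×10^5 km, v_c = √(μ/r) = 64.77 km/s.
Transfer-orbit speed at the same r (vis-viva, a = a_t): v_t = √[μ(2/r − 1/a_t)] = 86.15 km/s.
Δv₂ = |v_t − v_c| = |86.15 − 64.77| = 21.38 km/s.

Δv₂ = 21.4 km/s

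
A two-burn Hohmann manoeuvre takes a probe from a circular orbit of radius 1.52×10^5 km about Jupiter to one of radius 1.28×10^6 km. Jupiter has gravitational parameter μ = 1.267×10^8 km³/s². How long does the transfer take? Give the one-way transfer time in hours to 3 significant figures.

t = 47.0 hours

The Hohmann ellipse has a_t = (r₁ + r₂)/2 = 7.160×10^5 km.
Transfer time t = π√(a_t³/μ) = π√((7.160×10^5)³ / 1.267×10^8) = 1.691×10^5 s.
Converting: 1.691×10^5 s ÷ 3600 s/hour = 47.0 hours.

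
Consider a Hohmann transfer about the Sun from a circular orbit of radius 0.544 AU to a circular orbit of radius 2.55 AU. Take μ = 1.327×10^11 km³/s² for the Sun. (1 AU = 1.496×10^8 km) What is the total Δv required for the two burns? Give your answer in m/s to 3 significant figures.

In km: r₁ = 0.544 × 1.496×10^8 = 8.13824×10^7 km; r₂ = 2.55 × 1.496×10^8 = 3.8148×10^8 km.
The Hohmann ellipse has a_t = (r₁ + r₂)/2 = 2.314312×10^8 km.
At r₁ the circular-orbit speed is v₁ = √(μ/r₁) = 40.38 km/s.
On the transfer ellipse at r₁, v² = μ(2/r − 1/a) gives v_p = √[μ(2/r₁ − 1/a_t)] = 51.84 km/s.
First burn Δv₁ = |v_p − v₁| = 11.46 km/s.
Circular speed at r₂: v₂ = √(μ/r₂) = 18.651 km/s.
Transfer-orbit speed at r₂: v_a = √[μ(2/r₂ − 1/a_t)] = 11.060 km/s.
Second burn Δv₂ = |v₂ − v_a| = 7.591 km/s.
Δv = Δv₁ + Δv₂ = 11.46 + 7.591 = 19.05 km/s.

Δv = 19100 m/s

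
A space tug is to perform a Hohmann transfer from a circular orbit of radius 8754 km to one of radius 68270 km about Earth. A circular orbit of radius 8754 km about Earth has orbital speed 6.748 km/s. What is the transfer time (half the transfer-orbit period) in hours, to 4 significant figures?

t = 10.45 hours

From the circular-orbit relation v² = μ/r at r = 8754 km: μ = v²r = (6.748)² × 8754 = 3.98618×10^5 km³/s².
The Hohmann ellipse has a_t = (r₁ + r₂)/2 = 38512 km.
Transfer time t = π√(a_t³/μ) = π√((38512)³ / 3.98618×10^5) = 37610 s.
Converting: 37610 s ÷ 3600 s/hour = 10.45 hours.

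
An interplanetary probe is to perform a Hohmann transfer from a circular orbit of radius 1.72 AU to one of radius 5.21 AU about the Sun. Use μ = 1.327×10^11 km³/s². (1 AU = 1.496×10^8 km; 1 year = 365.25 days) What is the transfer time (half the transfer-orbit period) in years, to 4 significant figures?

t = 3.225 years

In km: r₁ = 1.72 × 1.496×10^8 = 2.57312×10^8 km; r₂ = 5.21 × 1.496×10^8 = 7.79416×10^8 km.
The Hohmann ellipse has a_t = (r₁ + r₂)/2 = 5.18364×10^8 km.
Transfer time t = π√(a_t³/μ) = π√((5.18364×10^8)³ / 1.327×10^11) = 1.0178×10^8 s.
Converting: 1.0178×10^8 s ÷ 3.15576×10^7 s/year (365.25 × 86400) = 3.225 years.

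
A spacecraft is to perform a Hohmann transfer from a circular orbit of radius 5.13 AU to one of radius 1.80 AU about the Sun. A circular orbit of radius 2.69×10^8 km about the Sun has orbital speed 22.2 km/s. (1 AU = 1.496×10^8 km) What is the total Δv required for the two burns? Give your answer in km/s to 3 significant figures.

From the circular-orbit relation v² = μ/r at r = 2.69×10^8 km: μ = v²r = (22.2)² × 2.69×10^8 = 1.32574×10^11 km³/s².
In km: r₁ = 5.13 × 1.496×10^8 = 7.67448×10^8 km; r₂ = 1.80 × 1.496×10^8 = 2.6928×10^8 km.
Transfer-ellipse semi-major axis a_t = (r₁ + r₂)/2 = (7.67448×10^8 + 2.6928×10^8)/2 = 5.18364×10^8 km.
Circular speed at r₁: v₁ = √(μ/r₁) = √(1.32574×10^11/7.67448×10^8) = 13.143 km/s.
Transfer-orbit speed at r₁ (vis-viva): v_a = √[μ(2/r₁ − 1/a_t)] = 9.4730 km/s.
First burn Δv₁ = |v_a − v₁| = 3.670 km/s.
At r₂, v₂ = √(μ/r₂) = 22.19 km/s.
Transfer-orbit speed at r₂: v_p = √[μ(2/r₂ − 1/a_t)] = 27.00 km/s.
Second burn Δv₂ = |v₂ − v_p| = 4.810 km/s.
Total Δv = Δv₁ + Δv₂ = 8.480 km/s.

Δv = 8.48 km/s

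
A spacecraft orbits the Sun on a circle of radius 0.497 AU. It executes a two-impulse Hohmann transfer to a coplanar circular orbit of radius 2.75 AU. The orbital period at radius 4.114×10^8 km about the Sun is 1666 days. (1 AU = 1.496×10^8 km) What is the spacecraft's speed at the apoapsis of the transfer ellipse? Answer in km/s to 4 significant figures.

v = 9.936 km/s

From Kepler's third law T² = 4π²r³/μ at r = 4.114×10^8 km, T = 1666 days = 1666 × 86400 s = 1.439424×10^8 s: μ = 4π²r³/T² = 1.32671×10^11 km³/s².
In km: r₁ = 0.497 × 1.496×10^8 = 7.43512×10^7 km; r₂ = 2.75 × 1.496×10^8 = 4.114×10^8 km.
The Hohmann ellipse has a_t = (r₁ + r₂)/2 = 2.428756×10^8 km.
The apoapsis of the transfer ellipse is at r = 4.114×10^8 km.
Vis-viva: v = √[μ(2/r − 1/a_t)] = √[1.32671×10^11 × (2/4.114×10^8 − 1/2.428756×10^8)] = 9.936 km/s.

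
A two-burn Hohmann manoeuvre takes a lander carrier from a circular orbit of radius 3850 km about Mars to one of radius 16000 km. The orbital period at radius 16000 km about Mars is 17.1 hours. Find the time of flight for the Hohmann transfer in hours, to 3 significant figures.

t = 4.18 hours

From Kepler's third law T² = 4π²r³/μ at r = 16000 km, T = 17.1 hours = 17.1 × 3600 s = 61560 s: μ = 4π²r³/T² = 42670.0 km³/s².
The Hohmann ellipse has a_t = (r₁ + r₂)/2 = 9925 km.
Transfer time t = π√(a_t³/μ) = π√((9925)³ / 42670.0) = 15040 s.
Converting: 15040 s ÷ 3600 s/hour = 4.18 hours.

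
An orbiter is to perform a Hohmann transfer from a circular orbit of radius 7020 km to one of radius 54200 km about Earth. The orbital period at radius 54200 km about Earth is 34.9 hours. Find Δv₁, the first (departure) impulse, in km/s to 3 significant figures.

Δv₁ = 2.49 km/s

From Kepler's third law T² = 4π²r³/μ at r = 54200 km, T = 34.9 hours = 34.9 × 3600 s = 1.2564×10^5 s: μ = 4π²r³/T² = 3.98200×10^5 km³/s².
Transfer-ellipse semi-major axis a_t = (r₁ + r₂)/2 = (7020 + 54200)/2 = 30610 km.
On the circular orbit at r = 7020 km, v_c = √(μ/r) = 7.53151 km/s.
Vis-viva on the transfer ellipse at r = 7020 km gives v_t = √[μ(2/r − 1/a_t)] = 10.0219 km/s.
Δv₁ = |v_t − v_c| = |10.0219 − 7.53151| = 2.490 km/s.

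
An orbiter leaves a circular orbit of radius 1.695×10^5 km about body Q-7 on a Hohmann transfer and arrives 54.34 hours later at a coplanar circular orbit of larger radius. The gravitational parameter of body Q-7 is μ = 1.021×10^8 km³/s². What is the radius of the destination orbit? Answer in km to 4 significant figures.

Transfer time t = 54.34 hours = 1.95624×10^5 s, and t = π√(a_t³/μ).
So a_t = (μ t²/π²)^(1/3) = (1.021×10^8 × (1.95624×10^5)² / π²)^(1/3) = 7.3427×10^5 km.
Since a_t = (r₁ + r₂)/2, r₂ = 2a_t − r₁ = 2×7.3427×10^5 − 1.695×10^5 = 1.29904×10^6 km.

r₂ = 1.299×10^6 km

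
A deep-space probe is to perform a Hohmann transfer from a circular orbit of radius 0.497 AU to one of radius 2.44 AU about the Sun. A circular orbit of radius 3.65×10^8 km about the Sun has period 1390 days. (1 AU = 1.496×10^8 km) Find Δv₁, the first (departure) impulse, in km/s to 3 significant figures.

From Kepler's third law T² = 4π²r³/μ at r = 3.65×10^8 km, T = 1390 days = 1390 × 86400 s = 1.20096×10^8 s: μ = 4π²r³/T² = 1.33101×10^11 km³/s².
In km: r₁ = 0.497 × 1.496×10^8 = 7.43512×10^7 km; r₂ = 2.44 × 1.496×10^8 = 3.65024×10^8 km.
The Hohmann ellipse has a_t = (r₁ + r₂)/2 = 2.196876×10^8 km.
Circular speed at r = 7.43512×10^7 km: v_c = √(μ/r) = 42.31 km/s.
Transfer-orbit speed at the same r (vis-viva, a = a_t): v_t = √[μ(2/r − 1/a_t)] = 54.54 km/s.
Δv₁ = |v_t − v_c| = |54.54 − 42.31| = 12.23 km/s.

Δv₁ = 12.2 km/s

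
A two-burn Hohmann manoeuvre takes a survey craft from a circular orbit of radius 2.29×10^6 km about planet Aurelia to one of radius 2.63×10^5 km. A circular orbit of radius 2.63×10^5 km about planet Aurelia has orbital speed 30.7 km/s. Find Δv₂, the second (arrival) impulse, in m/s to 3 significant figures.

From the circular-orbit relation v² = μ/r at r = 2.63×10^5 km: μ = v²r = (30.7)² × 2.63×10^5 = 2.47875×10^8 km³/s².
Semi-major axis of the transfer orbit: a_t = (2.290×10^6 + 2.630×10^5)/2 = 1.2765×10^6 km.
Circular speed at r = 2.630×10^5 km: v_c = √(μ/r) = 30.70 km/s.
Vis-viva on the transfer ellipse at r = 2.630×10^5 km gives v_t = √[μ(2/r − 1/a_t)] = 41.12 km/s.
Δv₂ = |v_t − v_c| = |41.12 − 30.70| = 10.42 km/s.

Δv₂ = 10400 m/s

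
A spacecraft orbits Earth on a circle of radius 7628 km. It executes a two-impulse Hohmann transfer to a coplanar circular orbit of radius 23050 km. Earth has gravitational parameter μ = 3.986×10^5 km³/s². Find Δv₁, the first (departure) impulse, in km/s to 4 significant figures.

Semi-major axis of the transfer orbit: a_t = (7628 + 23050)/2 = 15339 km.
On the circular orbit at r = 7628 km, v_c = √(μ/r) = 7.2288 km/s.
Vis-viva on the transfer ellipse at r = 7628 km gives v_t = √[μ(2/r − 1/a_t)] = 8.8614 km/s.
Δv₁ = |v_t − v_c| = |8.8614 − 7.2288| = 1.633 km/s.

Δv₁ = 1.633 km/s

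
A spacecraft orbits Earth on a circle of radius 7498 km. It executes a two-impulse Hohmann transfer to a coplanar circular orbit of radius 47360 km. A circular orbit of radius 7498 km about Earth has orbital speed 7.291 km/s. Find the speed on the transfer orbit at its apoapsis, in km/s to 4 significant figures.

v = 1.517 km/s

From the circular-orbit relation v² = μ/r at r = 7498 km: μ = v²r = (7.291)² × 7498 = 3.98584×10^5 km³/s².
The Hohmann ellipse has a_t = (r₁ + r₂)/2 = 27429 km.
The apoapsis of the transfer ellipse is at r = 47360 km.
Vis-viva: v = √[μ(2/r − 1/a_t)] = √[3.98584×10^5 × (2/47360 − 1/27429)] = 1.517 km/s.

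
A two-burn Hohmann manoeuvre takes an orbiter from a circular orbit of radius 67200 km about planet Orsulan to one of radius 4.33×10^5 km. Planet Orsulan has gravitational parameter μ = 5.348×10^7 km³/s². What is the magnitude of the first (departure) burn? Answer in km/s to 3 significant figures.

The Hohmann ellipse has a_t = (r₁ + r₂)/2 = 2.501×10^5 km.
Circular speed at r = 67200 km: v_c = √(μ/r) = 28.2105 km/s.
Transfer-orbit speed at the same r (vis-viva, a = a_t): v_t = √[μ(2/r − 1/a_t)] = 37.1192 km/s.
Δv₁ = |v_t − v_c| = |37.1192 − 28.2105| = 8.909 km/s.

Δv₁ = 8.91 km/s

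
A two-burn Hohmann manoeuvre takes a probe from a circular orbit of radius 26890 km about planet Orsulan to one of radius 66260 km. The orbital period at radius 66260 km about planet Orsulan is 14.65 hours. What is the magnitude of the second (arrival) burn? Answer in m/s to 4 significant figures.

From Kepler's third law T² = 4π²r³/μ at r = 66260 km, T = 14.65 hours = 14.65 × 3600 s = 52740 s: μ = 4π²r³/T² = 4.12889×10^6 km³/s².
Transfer-ellipse semi-major axis a_t = (r₁ + r₂)/2 = (26890 + 66260)/2 = 46575 km.
Circular speed at r = 66260 km: v_c = √(μ/r) = 7.894 km/s.
Transfer-orbit speed at the same r (vis-viva, a = a_t): v_t = √[μ(2/r − 1/a_t)] = 5.998 km/s.
Δv₂ = |v_t − v_c| = |5.998 − 7.894| = 1.896 km/s.

Δv₂ = 1896 m/s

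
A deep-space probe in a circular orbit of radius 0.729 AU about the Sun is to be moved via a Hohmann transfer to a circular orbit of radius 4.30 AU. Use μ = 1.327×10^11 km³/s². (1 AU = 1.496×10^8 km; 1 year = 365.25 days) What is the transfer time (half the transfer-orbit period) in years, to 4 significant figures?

In km: r₁ = 0.729 × 1.496×10^8 = 1.090584×10^8 km; r₂ = 4.30 × 1.496×10^8 = 6.4328×10^8 km.
Transfer-ellipse semi-major axis a_t = (r₁ + r₂)/2 = (1.090584×10^8 + 6.4328×10^8)/2 = 3.761692×10^8 km.
Transfer time t = π√(a_t³/μ) = π√((3.761692×10^8)³ / 1.327×10^11) = 6.292×10^7 s.
Converting: 6.292×10^7 s ÷ 3.15576×10^7 s/year (365.25 × 86400) = 1.994 years.

t = 1.994 years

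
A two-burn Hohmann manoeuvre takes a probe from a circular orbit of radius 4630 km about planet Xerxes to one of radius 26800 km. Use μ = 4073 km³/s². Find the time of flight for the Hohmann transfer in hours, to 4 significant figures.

Transfer-ellipse semi-major axis a_t = (r₁ + r₂)/2 = (4630 + 26800)/2 = 15715 km.
By Kepler's third law the transfer-orbit period is T = 2π√(a_t³/μ), so t = T/2 = 96980 s.
Converting: 96980 s ÷ 3600 s/hour = 26.94 hours.

t = 26.94 hours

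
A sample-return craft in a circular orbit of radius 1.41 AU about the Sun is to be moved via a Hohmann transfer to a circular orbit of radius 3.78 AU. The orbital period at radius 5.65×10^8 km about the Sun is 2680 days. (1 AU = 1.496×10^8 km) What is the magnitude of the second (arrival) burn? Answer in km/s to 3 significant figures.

From Kepler's third law T² = 4π²r³/μ at r = 5.65×10^8 km, T = 2680 days = 2680 × 86400 s = 2.31552×10^8 s: μ = 4π²r³/T² = 1.32803×10^11 km³/s².
In km: r₁ = 1.41 × 1.496×10^8 = 2.10936×10^8 km; r₂ = 3.78 × 1.496×10^8 = 5.65488×10^8 km.
Transfer-ellipse semi-major axis a_t = (r₁ + r₂)/2 = (2.10936×10^8 + 5.65488×10^8)/2 = 3.88212×10^8 km.
Circular speed at r = 5.65488×10^8 km: v_c = √(μ/r) = 15.32471 km/s.
Transfer-orbit speed at the same r (vis-viva, a = a_t): v_t = √[μ(2/r − 1/a_t)] = 11.29622 km/s.
Δv₂ = |v_t − v_c| = |11.29622 − 15.32471| = 4.028 km/s.

Δv₂ = 4.03 km/s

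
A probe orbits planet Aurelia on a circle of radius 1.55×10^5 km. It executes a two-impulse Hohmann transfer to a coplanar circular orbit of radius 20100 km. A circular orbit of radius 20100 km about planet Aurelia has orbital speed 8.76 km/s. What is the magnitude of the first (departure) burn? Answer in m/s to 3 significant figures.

Δv₁ = 1640 m/s

From the circular-orbit relation v² = μ/r at r = 20100 km: μ = v²r = (8.76)² × 20100 = 1.54243×10^6 km³/s².
The Hohmann ellipse has a_t = (r₁ + r₂)/2 = 87550 km.
Circular speed at r = 1.550×10^5 km: v_c = √(μ/r) = 3.1545 km/s.
Transfer-orbit speed at the same r (vis-viva, a = a_t): v_t = √[μ(2/r − 1/a_t)] = 1.5115 km/s.
Δv₁ = |v_t − v_c| = |1.5115 − 3.1545| = 1.643 km/s.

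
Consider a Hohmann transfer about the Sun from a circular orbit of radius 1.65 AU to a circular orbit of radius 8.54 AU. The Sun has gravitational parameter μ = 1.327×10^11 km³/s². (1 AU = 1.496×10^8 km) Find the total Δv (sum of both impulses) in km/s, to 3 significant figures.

Δv = 11.2 km/s

In km: r₁ = 1.65 × 1.496×10^8 = 2.4684×10^8 km; r₂ = 8.54 × 1.496×10^8 = 1.277584×10^9 km.
The Hohmann ellipse has a_t = (r₁ + r₂)/2 = 7.62212×10^8 km.
At r₁ the circular-orbit speed is v₁ = √(μ/r₁) = 23.186 km/s.
On the transfer ellipse at r₁, v² = μ(2/r − 1/a) gives v_p = √[μ(2/r₁ − 1/a_t)] = 30.018 km/s.
First burn Δv₁ = |v_p − v₁| = 6.832 km/s.
At r₂, v₂ = √(μ/r₂) = 10.192 km/s.
Transfer-orbit speed at r₂: v_a = √[μ(2/r₂ − 1/a_t)] = 5.7998 km/s.
Second burn Δv₂ = |v₂ − v_a| = 4.392 km/s.
Δv = Δv₁ + Δv₂ = 6.832 + 4.392 = 11.22 km/s.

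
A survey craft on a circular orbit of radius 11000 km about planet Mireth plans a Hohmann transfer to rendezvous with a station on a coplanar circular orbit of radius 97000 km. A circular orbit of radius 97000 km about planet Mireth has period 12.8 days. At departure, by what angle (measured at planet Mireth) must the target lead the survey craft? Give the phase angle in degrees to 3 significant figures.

φ = 105°

From Kepler's third law T² = 4π²r³/μ at r = 97000 km, T = 12.8 days = 12.8 × 86400 s = 1.10592×10^6 s: μ = 4π²r³/T² = 29459.6 km³/s².
Transfer-ellipse semi-major axis a_t = (r₁ + r₂)/2 = (11000 + 97000)/2 = 54000 km.
Transfer time t = π√(a_t³/μ) = 2.297×10^5 s.
Target angular speed ω₂ = √(μ/r₂³) = 5.681×10^-6 rad/s.
Angle swept by the target during transfer: ω₂·t = 1.305 rad = 74.77°.
The survey craft traverses 180° on the transfer ellipse, so the target must lead by 180° − 74.77° = 105°.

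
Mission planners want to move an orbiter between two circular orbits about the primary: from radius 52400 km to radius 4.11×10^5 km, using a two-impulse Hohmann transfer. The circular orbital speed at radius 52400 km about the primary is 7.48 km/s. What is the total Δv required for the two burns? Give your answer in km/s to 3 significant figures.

From the circular-orbit relation v² = μ/r at r = 52400 km: μ = v²r = (7.48)² × 52400 = 2.93180×10^6 km³/s².
Semi-major axis of the transfer orbit: a_t = (52400 + 4.110×10^5)/2 = 2.317×10^5 km.
Circular speed at r₁: v₁ = √(μ/r₁) = √(2.93180×10^6/52400) = 7.480 km/s.
On the transfer ellipse at r₁, vis-viva equation gives v_p = √[μ(2/r₁ − 1/a_t)] = 9.962 km/s.
First burn Δv₁ = |v_p − v₁| = 2.482 km/s.
At r₂, v₂ = √(μ/r₂) = 2.671 km/s.
Transfer-orbit speed at r₂: v_a = √[μ(2/r₂ − 1/a_t)] = 1.270 km/s.
Second burn Δv₂ = |v₂ − v_a| = 1.401 km/s.
Δv = Δv₁ + Δv₂ = 2.482 + 1.401 = 3.883 km/s.

Δv = 3.88 km/s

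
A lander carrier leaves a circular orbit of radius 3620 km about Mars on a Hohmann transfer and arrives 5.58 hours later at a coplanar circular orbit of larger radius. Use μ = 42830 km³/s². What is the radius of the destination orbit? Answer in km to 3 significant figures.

r₂ = 20500 km

Transfer time t = 5.58 hours = 20088 s, and t = π√(a_t³/μ).
So a_t = (μ t²/π²)^(1/3) = (42830 × (20088)² / π²)^(1/3) = 12053 km.
Since a_t = (r₁ + r₂)/2, r₂ = 2a_t − r₁ = 2×12053 − 3620 = 20486 km.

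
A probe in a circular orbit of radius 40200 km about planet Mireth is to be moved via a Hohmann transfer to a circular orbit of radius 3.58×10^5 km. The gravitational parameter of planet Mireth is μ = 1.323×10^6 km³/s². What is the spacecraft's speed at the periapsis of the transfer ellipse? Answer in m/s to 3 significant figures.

v = 7690 m/s

Semi-major axis of the transfer orbit: a_t = (40200 + 3.580×10^5)/2 = 1.991×10^5 km.
At periapsis, r = 40200 km.
Applying v² = μ(2/r − 1/a_t): v = 7.693 km/s.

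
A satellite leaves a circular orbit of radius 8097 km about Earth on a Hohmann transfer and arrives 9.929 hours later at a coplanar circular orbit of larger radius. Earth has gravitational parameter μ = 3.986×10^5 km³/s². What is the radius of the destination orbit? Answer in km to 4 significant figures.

r₂ = 66360 km

Transfer time t = 9.929 hours = 35744.4 s, and t = π√(a_t³/μ).
So a_t = (μ t²/π²)^(1/3) = (3.986×10^5 × (35744.4)² / π²)^(1/3) = 37229 km.
Since a_t = (r₁ + r₂)/2, r₂ = 2a_t − r₁ = 2×37229 − 8097 = 66361 km.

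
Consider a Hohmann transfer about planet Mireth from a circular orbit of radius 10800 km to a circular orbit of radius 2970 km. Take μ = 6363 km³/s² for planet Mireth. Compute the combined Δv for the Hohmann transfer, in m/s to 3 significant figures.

Transfer-ellipse semi-major axis a_t = (r₁ + r₂)/2 = (10800 + 2970)/2 = 6885 km.
At r₁ the circular-orbit speed is v₁ = √(μ/r₁) = 0.76757 km/s.
On the transfer ellipse at r₁, vis-viva equation gives v_a = √[μ(2/r₁ − 1/a_t)] = 0.50413 km/s.
First burn Δv₁ = |v_a − v₁| = 0.2634 km/s.
At r₂, v₂ = √(μ/r₂) = 1.4637 km/s.
Transfer-orbit speed at r₂: v_p = √[μ(2/r₂ − 1/a_t)] = 1.8332 km/s.
Second burn Δv₂ = |v₂ − v_p| = 0.3695 km/s.
Total Δv = Δv₁ + Δv₂ = 0.6329 km/s.

Δv = 633 m/s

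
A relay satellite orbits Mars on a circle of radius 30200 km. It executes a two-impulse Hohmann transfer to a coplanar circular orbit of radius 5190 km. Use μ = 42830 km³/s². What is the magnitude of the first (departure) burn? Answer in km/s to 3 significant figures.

Transfer-ellipse semi-major axis a_t = (r₁ + r₂)/2 = (30200 + 5190)/2 = 17695 km.
Circular speed at r = 30200 km: v_c = √(μ/r) = 1.19089 km/s.
Vis-viva on the transfer ellipse at r = 30200 km gives v_t = √[μ(2/r − 1/a_t)] = 0.644954 km/s.
Δv₁ = |v_t − v_c| = |0.644954 − 1.19089| = 0.5459 km/s.

Δv₁ = 0.546 km/s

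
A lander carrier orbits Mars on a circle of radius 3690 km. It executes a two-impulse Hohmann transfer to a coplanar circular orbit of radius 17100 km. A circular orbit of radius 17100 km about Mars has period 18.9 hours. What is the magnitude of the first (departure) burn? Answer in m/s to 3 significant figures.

Δv₁ = 961 m/s

From Kepler's third law T² = 4π²r³/μ at r = 17100 km, T = 18.9 hours = 18.9 × 3600 s = 68040 s: μ = 4π²r³/T² = 42640.2 km³/s².
Transfer-ellipse semi-major axis a_t = (r₁ + r₂)/2 = (3690 + 17100)/2 = 10395 km.
On the circular orbit at r = 3690 km, v_c = √(μ/r) = 3.3994 km/s.
Transfer-orbit speed at the same r (vis-viva, a = a_t): v_t = √[μ(2/r − 1/a_t)] = 4.3600 km/s.
Δv₁ = |v_t − v_c| = |4.3600 − 3.3994| = 0.9606 km/s.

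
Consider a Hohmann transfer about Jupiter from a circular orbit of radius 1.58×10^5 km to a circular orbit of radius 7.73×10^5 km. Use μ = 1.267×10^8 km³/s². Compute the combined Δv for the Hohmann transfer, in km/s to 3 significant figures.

The Hohmann ellipse has a_t = (r₁ + r₂)/2 = 4.655×10^5 km.
At r₁ the circular-orbit speed is v₁ = √(μ/r₁) = 28.31782 km/s.
Transfer-orbit speed at r₁ (vis-viva equation): v_p = √[μ(2/r₁ − 1/a_t)] = 36.49133 km/s.
First burn Δv₁ = |v_p − v₁| = 8.174 km/s.
At r₂, v₂ = √(μ/r₂) = 12.803 km/s.
Transfer-orbit speed at r₂: v_a = √[μ(2/r₂ − 1/a_t)] = 7.4588 km/s.
Second burn Δv₂ = |v₂ − v_a| = 5.344 km/s.
Δv = Δv₁ + Δv₂ = 8.174 + 5.344 = 13.52 km/s.

Δv = 13.5 km/s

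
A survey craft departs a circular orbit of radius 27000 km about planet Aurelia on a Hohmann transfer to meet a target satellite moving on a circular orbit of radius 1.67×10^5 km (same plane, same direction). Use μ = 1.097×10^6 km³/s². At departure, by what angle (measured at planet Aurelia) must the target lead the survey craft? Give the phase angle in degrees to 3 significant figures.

φ = 100°

Semi-major axis of the transfer orbit: a_t = (27000 + 1.670×10^5)/2 = 97000 km.
Transfer time t = π√(a_t³/μ) = 90616 s.
The target's mean motion on its circular orbit is ω₂ = √(μ/r₂³) = 1.5347×10^-5 rad/s.
Angle swept by the target during transfer: ω₂·t = 1.3907 rad = 79.68°.
The survey craft traverses 180° on the transfer ellipse, so the target must lead by 180° − 79.68° = 100°.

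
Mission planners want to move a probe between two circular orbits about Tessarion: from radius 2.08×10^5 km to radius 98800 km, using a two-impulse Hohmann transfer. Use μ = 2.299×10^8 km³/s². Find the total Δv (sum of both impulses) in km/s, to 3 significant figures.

Δv = 14.5 km/s

Semi-major axis of the transfer orbit: a_t = (2.080×10^5 + 98800)/2 = 1.534×10^5 km.
At r₁ the circular-orbit speed is v₁ = √(μ/r₁) = 33.246 km/s.
Transfer-orbit speed at r₁ (vis-viva): v_a = √[μ(2/r₁ − 1/a_t)] = 26.681 km/s.
First burn Δv₁ = |v_a − v₁| = 6.565 km/s.
Circular speed at r₂: v₂ = √(μ/r₂) = 48.238 km/s.
Transfer-orbit speed at r₂: v_p = √[μ(2/r₂ − 1/a_t)] = 56.171 km/s.
Second burn Δv₂ = |v₂ − v_p| = 7.933 km/s.
Δv = Δv₁ + Δv₂ = 6.565 + 7.933 = 14.50 km/s.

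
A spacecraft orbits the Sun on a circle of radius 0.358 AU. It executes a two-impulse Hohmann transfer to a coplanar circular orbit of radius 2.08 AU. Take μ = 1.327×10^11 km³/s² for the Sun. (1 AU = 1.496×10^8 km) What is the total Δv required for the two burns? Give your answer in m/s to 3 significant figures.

In km: r₁ = 0.358 × 1.496×10^8 = 5.35568×10^7 km; r₂ = 2.08 × 1.496×10^8 = 3.11168×10^8 km.
Transfer-ellipse semi-major axis a_t = (r₁ + r₂)/2 = (5.35568×10^7 + 3.11168×10^8)/2 = 1.823624×10^8 km.
At r₁ the circular-orbit speed is v₁ = √(μ/r₁) = 49.78 km/s.
Transfer-orbit speed at r₁ (vis-viva): v_p = √[μ(2/r₁ − 1/a_t)] = 65.02 km/s.
First burn Δv₁ = |v_p − v₁| = 15.24 km/s.
At r₂, v₂ = √(μ/r₂) = 20.65 km/s.
Transfer-orbit speed at r₂: v_a = √[μ(2/r₂ − 1/a_t)] = 11.19 km/s.
Second burn Δv₂ = |v₂ − v_a| = 9.460 km/s.
Total Δv = Δv₁ + Δv₂ = 24.70 km/s.

Δv = 24700 m/s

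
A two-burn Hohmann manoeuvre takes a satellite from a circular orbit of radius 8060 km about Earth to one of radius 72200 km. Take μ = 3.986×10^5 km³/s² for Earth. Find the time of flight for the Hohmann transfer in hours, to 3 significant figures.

t = 11.1 hours

Semi-major axis of the transfer orbit: a_t = (8060 + 72200)/2 = 40130 km.
Half the transfer-orbit period gives t = π√(a_t³/μ) = 40000 s.
Converting: 40000 s ÷ 3600 s/hour = 11.1 hours.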